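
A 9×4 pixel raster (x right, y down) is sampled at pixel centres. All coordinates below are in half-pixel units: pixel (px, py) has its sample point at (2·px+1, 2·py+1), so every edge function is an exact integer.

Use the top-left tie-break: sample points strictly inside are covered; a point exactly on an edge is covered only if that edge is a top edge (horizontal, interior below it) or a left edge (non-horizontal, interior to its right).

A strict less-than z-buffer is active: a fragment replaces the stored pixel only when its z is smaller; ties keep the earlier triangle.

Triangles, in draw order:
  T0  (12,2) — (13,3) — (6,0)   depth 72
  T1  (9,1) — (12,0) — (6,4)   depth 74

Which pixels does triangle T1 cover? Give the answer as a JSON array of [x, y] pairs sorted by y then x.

T0:
  2·area = 4
  edge (12, 2)→(13, 3): d=(1,1) right/bottom  bias=-1
  edge (13, 3)→(6, 0): d=(-7,-3) top-left  bias=+0
  edge (6, 0)→(12, 2): d=(6,2) right/bottom  bias=-1
    (4,0)@(9, 1): e=[2,2,0] → ·  [on edge]
    (5,0)@(11, 1): e=[0,8,-4] → ·  [on edge]
    (6,1)@(13, 3): e=[0,0,4] → ·  [on edge]
    (7,1)@(15, 3): e=[-2,6,0] → ·  [on edge]
    (7,2)@(15, 5): e=[0,-8,12] → ·  [on edge]
    (8,3)@(17, 7): e=[0,-16,20] → ·  [on edge]
  covered (0 px):
    · · · · · · · · ·
    · · · · · · · · ·
    · · · · · · · · ·
    · · · · · · · · ·
T1:
  2·area = 6
  edge (9, 1)→(12, 0): d=(3,-1) top-left  bias=+0
  edge (12, 0)→(6, 4): d=(-6,4) right/bottom  bias=-1
  edge (6, 4)→(9, 1): d=(3,-3) top-left  bias=+0
    (4,0)@(9, 1): e=[0,6,0] → #  [on edge]
    (5,0)@(11, 1): e=[2,-2,6] → ·
    (1,1)@(3, 3): e=[0,18,-12] → ·  [on edge]
    (3,1)@(7, 3): e=[4,2,0] → #  [on edge]
    (4,1)@(9, 3): e=[6,-6,6] → ·
    (2,2)@(5, 5): e=[8,-2,0] → ·  [on edge]
    (3,2)@(7, 5): e=[10,-10,6] → ·
    (1,3)@(3, 7): e=[12,-6,0] → ·  [on edge]
  covered (2 px):
    · · · · # · · · ·
    · · · # · · · · ·
    · · · · · · · · ·
    · · · · · · · · ·

Final: [[4,0],[3,1]]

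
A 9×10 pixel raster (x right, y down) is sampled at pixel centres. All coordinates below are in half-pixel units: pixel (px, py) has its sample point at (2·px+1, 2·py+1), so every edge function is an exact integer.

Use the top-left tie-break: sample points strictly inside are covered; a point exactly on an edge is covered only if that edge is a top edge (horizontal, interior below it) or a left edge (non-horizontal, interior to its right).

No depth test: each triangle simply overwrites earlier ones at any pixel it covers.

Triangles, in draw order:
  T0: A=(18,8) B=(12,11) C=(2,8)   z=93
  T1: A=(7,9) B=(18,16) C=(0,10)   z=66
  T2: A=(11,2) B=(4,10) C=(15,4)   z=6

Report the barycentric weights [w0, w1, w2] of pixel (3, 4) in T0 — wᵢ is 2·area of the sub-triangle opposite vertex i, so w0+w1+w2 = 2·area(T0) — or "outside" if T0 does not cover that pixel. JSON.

T0:
  2·area = 48
  edge (18, 8)→(12, 11): d=(-6,3) right/bottom  bias=-1
  edge (12, 11)→(2, 8): d=(-10,-3) top-left  bias=+0
  edge (2, 8)→(18, 8): d=(16,0) top-left  bias=+0
    (3,4)@(7, 9): e=[27,5,16] → #
    (4,4)@(9, 9): e=[21,11,16] → #
    (5,4)@(11, 9): e=[15,17,16] → #
    (6,4)@(13, 9): e=[9,23,16] → #
    (7,4)@(15, 9): e=[3,29,16] → #
    (8,4)@(17, 9): e=[-3,35,16] → ·
    (3,5)@(7, 11): e=[15,-15,48] → ·
    (4,5)@(9, 11): e=[9,-9,48] → ·
    (5,5)@(11, 11): e=[3,-3,48] → ·
    (6,5)@(13, 11): e=[-3,3,48] → ·
    (7,5)@(15, 11): e=[-9,9,48] → ·
  covered (5 px):
    · · · · · · · · ·
    · · · · · · · · ·
    · · · · · · · · ·
    · · · · · · · · ·
    · · · # # # # # ·
    · · · · · · · · ·
    · · · · · · · · ·
    · · · · · · · · ·
    · · · · · · · · ·
    · · · · · · · · ·
T1:
  2·area = 60
  edge (7, 9)→(18, 16): d=(11,7) right/bottom  bias=-1
  edge (18, 16)→(0, 10): d=(-18,-6) top-left  bias=+0
  edge (0, 10)→(7, 9): d=(7,-1) top-left  bias=+0
    (3,4)@(7, 9): e=[0,60,0] → ·  [on edge]
    (1,5)@(3, 11): e=[50,0,10] → #  [on edge]
    (2,5)@(5, 11): e=[36,12,12] → #
    (3,5)@(7, 11): e=[22,24,14] → #
    (4,5)@(9, 11): e=[8,36,16] → #
    (5,5)@(11, 11): e=[-6,48,18] → ·
    (1,6)@(3, 13): e=[72,-36,24] → ·
    (2,6)@(5, 13): e=[58,-24,26] → ·
    (3,6)@(7, 13): e=[44,-12,28] → ·
    (4,6)@(9, 13): e=[30,0,30] → #  [on edge]
    (5,6)@(11, 13): e=[16,12,32] → #
    (6,6)@(13, 13): e=[2,24,34] → #
    (7,7)@(15, 15): e=[10,0,50] → #  [on edge]
  covered (8 px):
    · · · · · · · · ·
    · · · · · · · · ·
    · · · · · · · · ·
    · · · · · · · · ·
    · · · · · · · · ·
    · # # # # · · · ·
    · · · · # # # · ·
    · · · · · · · # ·
    · · · · · · · · ·
    · · · · · · · · ·
T2:
  2·area = 46  (B↔C swapped to make it positive)
  edge (11, 2)→(15, 4): d=(4,2) right/bottom  bias=-1
  edge (15, 4)→(4, 10): d=(-11,6) right/bottom  bias=-1
  edge (4, 10)→(11, 2): d=(7,-8) top-left  bias=+0
    (4,0)@(9, 1): e=[0,69,-23] → ·  [on edge]
    (5,1)@(11, 3): e=[4,35,7] → #
    (6,1)@(13, 3): e=[0,23,23] → ·  [on edge]
    (4,2)@(9, 5): e=[16,25,5] → #
    (6,2)@(13, 5): e=[8,1,37] → #
    (7,2)@(15, 5): e=[4,-11,53] → ·
    (8,2)@(17, 5): e=[0,-23,69] → ·  [on edge]
    (3,3)@(7, 7): e=[28,15,3] → #
    (5,3)@(11, 7): e=[20,-9,35] → ·
    (6,3)@(13, 7): e=[16,-21,51] → ·
    (2,4)@(5, 9): e=[40,5,1] → #
    (3,4)@(7, 9): e=[36,-7,17] → ·
  covered (7 px):
    · · · · · · · · ·
    · · · · · # · · ·
    · · · · # # # · ·
    · · · # # · · · ·
    · · # · · · · · ·
    · · · · · · · · ·
    · · · · · · · · ·
    · · · · · · · · ·
    · · · · · · · · ·
    · · · · · · · · ·

Answer: [5,16,27]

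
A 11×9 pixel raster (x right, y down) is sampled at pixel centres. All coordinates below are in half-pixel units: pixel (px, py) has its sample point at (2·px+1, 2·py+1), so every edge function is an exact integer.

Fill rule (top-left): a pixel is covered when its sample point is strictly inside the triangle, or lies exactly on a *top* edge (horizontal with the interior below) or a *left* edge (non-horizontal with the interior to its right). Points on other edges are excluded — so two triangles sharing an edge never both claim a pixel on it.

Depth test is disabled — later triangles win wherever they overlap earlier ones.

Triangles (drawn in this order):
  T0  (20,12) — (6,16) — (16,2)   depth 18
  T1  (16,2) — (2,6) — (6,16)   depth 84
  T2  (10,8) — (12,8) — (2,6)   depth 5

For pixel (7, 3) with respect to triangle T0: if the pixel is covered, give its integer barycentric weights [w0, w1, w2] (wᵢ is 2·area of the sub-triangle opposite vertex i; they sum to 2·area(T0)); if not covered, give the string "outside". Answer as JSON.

T0:
  2·area = 156
  edge (20, 12)→(6, 16): d=(-14,4) right/bottom  bias=-1
  edge (6, 16)→(16, 2): d=(10,-14) top-left  bias=+0
  edge (16, 2)→(20, 12): d=(4,10) right/bottom  bias=-1
    (7,2)@(15, 5): e=[118,16,22] → X
    (8,2)@(17, 5): e=[110,44,2] → X
    (9,2)@(19, 5): e=[102,72,-18] → .
    (6,3)@(13, 7): e=[98,8,50] → X
    (9,3)@(19, 7): e=[74,92,-10] → .
    (5,4)@(11, 9): e=[78,0,78] → X  [on edge]
    (9,4)@(19, 9): e=[46,112,-2] → .
    (5,5)@(11, 11): e=[50,20,86] → X
    (9,5)@(19, 11): e=[18,132,6] → X
    (10,5)@(21, 11): e=[10,160,-14] → .
    (4,6)@(9, 13): e=[30,12,114] → X
    (8,6)@(17, 13): e=[-2,124,34] → .
  covered (20 px):
    . . . . . . . . . . .
    . . . . . . . . . . .
    . . . . . . . X X . .
    . . . . . . X X X . .
    . . . . . X X X X . .
    . . . . . X X X X X .
    . . . . X X X X . . .
    . . . X X . . . . . .
    . . . . . . . . . . .
T1:
  2·area = 156  (B↔C swapped to make it positive)
  edge (16, 2)→(6, 16): d=(-10,14) right/bottom  bias=-1
  edge (6, 16)→(2, 6): d=(-4,-10) top-left  bias=+0
  edge (2, 6)→(16, 2): d=(14,-4) top-left  bias=+0
    (6,1)@(13, 3): e=[32,122,2] → X
    (7,1)@(15, 3): e=[4,142,10] → X
    (8,1)@(17, 3): e=[-24,162,18] → .
    (3,2)@(7, 5): e=[96,54,6] → X
    (4,2)@(9, 5): e=[68,74,14] → X
    (5,2)@(11, 5): e=[40,94,22] → X
    (7,2)@(15, 5): e=[-16,134,38] → .
    (1,3)@(3, 7): e=[132,6,18] → X
    (2,3)@(5, 7): e=[104,26,26] → X
    (6,3)@(13, 7): e=[-8,106,58] → .
    (1,4)@(3, 9): e=[112,-2,46] → .
    (2,4)@(5, 9): e=[84,18,54] → X
    (5,4)@(11, 9): e=[0,78,78] → .  [on edge]
  covered (19 px):
    . . . . . . . . . . .
    . . . . . . X X . . .
    . . . X X X X . . . .
    . X X X X X . . . . .
    . . X X X . . . . . .
    . . X X X . . . . . .
    . . X X . . . . . . .
    . . . . . . . . . . .
    . . . . . . . . . . .
T2:
  2·area = 4  (B↔C swapped to make it positive)
  edge (10, 8)→(2, 6): d=(-8,-2) top-left  bias=+0
  edge (2, 6)→(12, 8): d=(10,2) right/bottom  bias=-1
  edge (12, 8)→(10, 8): d=(-2,0) right/bottom  bias=-1
    (3,3)@(7, 7): e=[2,0,2] → .  [on edge]
    (8,4)@(17, 9): e=[6,0,-2] → .  [on edge]
  covered (0 px):
    . . . . . . . . . . .
    . . . . . . . . . . .
    . . . . . . . . . . .
    . . . . . . . . . . .
    . . . . . . . . . . .
    . . . . . . . . . . .
    . . . . . . . . . . .
    . . . . . . . . . . .
    . . . . . . . . . . .

Answer: [36,30,90]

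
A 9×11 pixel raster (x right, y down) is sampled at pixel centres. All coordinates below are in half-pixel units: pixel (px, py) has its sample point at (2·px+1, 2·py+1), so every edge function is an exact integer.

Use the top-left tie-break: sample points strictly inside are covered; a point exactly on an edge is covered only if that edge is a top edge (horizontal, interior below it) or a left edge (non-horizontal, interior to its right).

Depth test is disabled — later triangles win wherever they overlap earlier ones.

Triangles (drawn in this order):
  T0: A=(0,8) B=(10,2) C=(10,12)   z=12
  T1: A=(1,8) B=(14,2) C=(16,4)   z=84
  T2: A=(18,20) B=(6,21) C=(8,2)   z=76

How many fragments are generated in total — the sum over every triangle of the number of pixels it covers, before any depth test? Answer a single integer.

T0:
  2·area = 100
  edge (0, 8)→(10, 2): d=(10,-6) top-left  bias=+0
  edge (10, 2)→(10, 12): d=(0,10) right/bottom  bias=-1
  edge (10, 12)→(0, 8): d=(-10,-4) top-left  bias=+0
    (4,1)@(9, 3): e=[4,10,86] → #
    (5,1)@(11, 3): e=[16,-10,94] → ·
    (2,2)@(5, 5): e=[0,50,50] → #  [on edge]
    (3,2)@(7, 5): e=[12,30,58] → #
    (5,2)@(11, 5): e=[36,-10,74] → ·
    (1,3)@(3, 7): e=[8,70,22] → #
    (5,3)@(11, 7): e=[56,-10,54] → ·
    (1,4)@(3, 9): e=[28,70,2] → #
    (5,4)@(11, 9): e=[76,-10,34] → ·
    (1,5)@(3, 11): e=[48,70,-18] → ·
    (2,5)@(5, 11): e=[60,50,-10] → ·
    (3,5)@(7, 11): e=[72,30,-2] → ·
  covered (13 px):
    · · · · · · · · ·
    · · · · # · · · ·
    · · # # # · · · ·
    · # # # # · · · ·
    · # # # # · · · ·
    · · · · # · · · ·
    · · · · · · · · ·
    · · · · · · · · ·
    · · · · · · · · ·
    · · · · · · · · ·
    · · · · · · · · ·
T1:
  2·area = 38
  edge (1, 8)→(14, 2): d=(13,-6) top-left  bias=+0
  edge (14, 2)→(16, 4): d=(2,2) right/bottom  bias=-1
  edge (16, 4)→(1, 8): d=(-15,4) right/bottom  bias=-1
    (6,0)@(13, 1): e=[-19,0,57] → ·  [on edge]
    (6,1)@(13, 3): e=[7,4,27] → #
    (7,1)@(15, 3): e=[19,0,19] → ·  [on edge]
    (4,2)@(9, 5): e=[9,16,13] → #
    (5,2)@(11, 5): e=[21,12,5] → #
    (6,2)@(13, 5): e=[33,8,-3] → ·
    (8,2)@(17, 5): e=[57,0,-19] → ·  [on edge]
    (4,3)@(9, 7): e=[35,20,-17] → ·
    (5,3)@(11, 7): e=[47,16,-25] → ·
  covered (3 px):
    · · · · · · · · ·
    · · · · · · # · ·
    · · · · # # · · ·
    · · · · · · · · ·
    · · · · · · · · ·
    · · · · · · · · ·
    · · · · · · · · ·
    · · · · · · · · ·
    · · · · · · · · ·
    · · · · · · · · ·
    · · · · · · · · ·
T2:
  2·area = 226
  edge (18, 20)→(6, 21): d=(-12,1) right/bottom  bias=-1
  edge (6, 21)→(8, 2): d=(2,-19) top-left  bias=+0
  edge (8, 2)→(18, 20): d=(10,18) right/bottom  bias=-1
    (4,2)@(9, 5): e=[189,25,12] → #
    (5,2)@(11, 5): e=[187,63,-24] → ·
    (4,3)@(9, 7): e=[165,29,32] → #
    (5,3)@(11, 7): e=[163,67,-4] → ·
    (4,4)@(9, 9): e=[141,33,52] → #
    (5,4)@(11, 9): e=[139,71,16] → #
    (6,4)@(13, 9): e=[137,109,-20] → ·
    (4,5)@(9, 11): e=[117,37,72] → #
    (6,5)@(13, 11): e=[113,113,0] → ·  [on edge]
    (3,6)@(7, 13): e=[95,3,128] → #
    (6,6)@(13, 13): e=[89,117,20] → #
    (7,6)@(15, 13): e=[87,155,-16] → ·
  covered (26 px):
    · · · · · · · · ·
    · · · · · · · · ·
    · · · · # · · · ·
    · · · · # · · · ·
    · · · · # # · · ·
    · · · · # # · · ·
    · · · # # # # · ·
    · · · # # # # # ·
    · · · # # # # # ·
    · · · # # # # # #
    · · · · · · · · ·

Result: 42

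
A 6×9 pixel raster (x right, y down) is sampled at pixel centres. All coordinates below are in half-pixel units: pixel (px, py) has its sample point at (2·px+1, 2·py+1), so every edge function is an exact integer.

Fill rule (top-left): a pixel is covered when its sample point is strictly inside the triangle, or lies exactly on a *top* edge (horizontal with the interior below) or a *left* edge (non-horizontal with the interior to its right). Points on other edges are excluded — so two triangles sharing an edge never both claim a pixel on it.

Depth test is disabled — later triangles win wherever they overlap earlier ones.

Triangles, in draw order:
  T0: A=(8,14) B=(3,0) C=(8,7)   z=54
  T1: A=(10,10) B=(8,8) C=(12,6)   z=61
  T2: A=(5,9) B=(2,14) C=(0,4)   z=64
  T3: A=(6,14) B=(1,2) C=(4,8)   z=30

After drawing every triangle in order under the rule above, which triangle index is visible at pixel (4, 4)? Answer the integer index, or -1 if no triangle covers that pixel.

T0:
  2·area = 35
  edge (8, 14)→(3, 0): d=(-5,-14) top-left  bias=+0
  edge (3, 0)→(8, 7): d=(5,7) right/bottom  bias=-1
  edge (8, 7)→(8, 14): d=(0,7) right/bottom  bias=-1
    (2,1)@(5, 3): e=[13,1,21] → X
    (3,1)@(7, 3): e=[41,-13,7] → .
    (2,2)@(5, 5): e=[3,11,21] → X
    (3,2)@(7, 5): e=[31,-3,7] → .
    (2,3)@(5, 7): e=[-7,21,21] → .
    (3,3)@(7, 7): e=[21,7,7] → X
    (4,3)@(9, 7): e=[49,-7,-7] → .
    (3,4)@(7, 9): e=[11,17,7] → X
    (4,4)@(9, 9): e=[39,3,-7] → .
    (3,5)@(7, 11): e=[1,27,7] → X
    (4,5)@(9, 11): e=[29,13,-7] → .
    (3,6)@(7, 13): e=[-9,37,7] → .
  covered (5 px):
    . . . . . .
    . . X . . .
    . . X . . .
    . . . X . .
    . . . X . .
    . . . X . .
    . . . . . .
    . . . . . .
    . . . . . .
T1:
  2·area = 12
  edge (10, 10)→(8, 8): d=(-2,-2) top-left  bias=+0
  edge (8, 8)→(12, 6): d=(4,-2) top-left  bias=+0
  edge (12, 6)→(10, 10): d=(-2,4) right/bottom  bias=-1
    (0,0)@(1, 1): e=[0,-42,54] → .  [on edge]
    (1,1)@(3, 3): e=[0,-30,42] → .  [on edge]
    (2,2)@(5, 5): e=[0,-18,30] → .  [on edge]
    (3,3)@(7, 7): e=[0,-6,18] → .  [on edge]
    (5,3)@(11, 7): e=[8,2,2] → X
    (4,4)@(9, 9): e=[0,6,6] → X  [on edge]
    (5,4)@(11, 9): e=[4,10,-2] → .
    (4,5)@(9, 11): e=[-4,14,2] → .
    (5,5)@(11, 11): e=[0,18,-6] → .  [on edge]
  covered (2 px):
    . . . . . .
    . . . . . .
    . . . . . .
    . . . . . X
    . . . . X .
    . . . . . .
    . . . . . .
    . . . . . .
    . . . . . .
T2:
  2·area = 40
  edge (5, 9)→(2, 14): d=(-3,5) right/bottom  bias=-1
  edge (2, 14)→(0, 4): d=(-2,-10) top-left  bias=+0
  edge (0, 4)→(5, 9): d=(5,5) right/bottom  bias=-1
    (0,2)@(1, 5): e=[32,8,0] → .  [on edge]
    (0,3)@(1, 7): e=[26,4,10] → X
    (1,3)@(3, 7): e=[16,24,0] → .  [on edge]
    (0,4)@(1, 9): e=[20,0,20] → X  [on edge]
    (1,4)@(3, 9): e=[10,20,10] → X
    (2,4)@(5, 9): e=[0,40,0] → .  [on edge]
    (0,5)@(1, 11): e=[14,-4,30] → .
    (1,5)@(3, 11): e=[4,16,20] → X
    (2,5)@(5, 11): e=[-6,36,10] → .
    (3,5)@(7, 11): e=[-16,56,0] → .  [on edge]
    (1,6)@(3, 13): e=[-2,12,30] → .
    (4,6)@(9, 13): e=[-32,72,0] → .  [on edge]
    (5,7)@(11, 15): e=[-48,88,0] → .  [on edge]
  covered (4 px):
    . . . . . .
    . . . . . .
    . . . . . .
    X . . . . .
    X X . . . .
    . X . . . .
    . . . . . .
    . . . . . .
    . . . . . .
T3:
  2·area = 6
  edge (6, 14)→(1, 2): d=(-5,-12) top-left  bias=+0
  edge (1, 2)→(4, 8): d=(3,6) right/bottom  bias=-1
  edge (4, 8)→(6, 14): d=(2,6) right/bottom  bias=-1
    (1,2)@(3, 5): e=[9,-3,0] → .  [on edge]
    (2,5)@(5, 11): e=[3,3,0] → .  [on edge]
    (3,8)@(7, 17): e=[-3,9,0] → .  [on edge]
  covered (0 px):
    . . . . . .
    . . . . . .
    . . . . . .
    . . . . . .
    . . . . . .
    . . . . . .
    . . . . . .
    . . . . . .
    . . . . . .

Z-buffer (winner per pixel, '.' = empty):
  . . . . . .
  . . 0 . . .
  . . 0 . . .
  2 . . 0 . 1
  2 2 . 0 1 .
  . 2 . 0 . .
  . . . . . .
  . . . . . .
  . . . . . .

Final: 1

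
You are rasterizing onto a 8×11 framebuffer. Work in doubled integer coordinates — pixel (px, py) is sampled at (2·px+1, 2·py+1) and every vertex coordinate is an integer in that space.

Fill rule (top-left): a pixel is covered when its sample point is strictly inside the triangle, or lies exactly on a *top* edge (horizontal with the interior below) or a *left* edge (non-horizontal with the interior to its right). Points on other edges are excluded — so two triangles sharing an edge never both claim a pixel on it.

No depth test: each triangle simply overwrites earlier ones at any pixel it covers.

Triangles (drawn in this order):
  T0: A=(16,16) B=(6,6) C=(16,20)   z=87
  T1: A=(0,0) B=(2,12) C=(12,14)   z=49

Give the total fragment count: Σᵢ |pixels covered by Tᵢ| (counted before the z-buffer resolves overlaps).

T0:
  2·area = 40  (B↔C swapped to make it positive)
  edge (16, 16)→(16, 20): d=(0,4) right/bottom  bias=-1
  edge (16, 20)→(6, 6): d=(-10,-14) top-left  bias=+0
  edge (6, 6)→(16, 16): d=(10,10) right/bottom  bias=-1
    (0,0)@(1, 1): e=[60,-20,0] → ·  [on edge]
    (1,1)@(3, 3): e=[52,-12,0] → ·  [on edge]
    (2,2)@(5, 5): e=[44,-4,0] → ·  [on edge]
    (3,3)@(7, 7): e=[36,4,0] → ·  [on edge]
    (4,4)@(9, 9): e=[28,12,0] → ·  [on edge]
    (5,5)@(11, 11): e=[20,20,0] → ·  [on edge]
    (5,6)@(11, 13): e=[20,0,20] → █  [on edge]
    (6,6)@(13, 13): e=[12,28,0] → ·  [on edge]
    (5,7)@(11, 15): e=[20,-20,40] → ·
    (6,7)@(13, 15): e=[12,8,20] → █
    (7,7)@(15, 15): e=[4,36,0] → ·  [on edge]
    (6,8)@(13, 17): e=[12,-12,40] → ·
  covered (3 px):
    · · · · · · · ·
    · · · · · · · ·
    · · · · · · · ·
    · · · · · · · ·
    · · · · · · · ·
    · · · · · · · ·
    · · · · · █ · ·
    · · · · · · █ ·
    · · · · · · · █
    · · · · · · · ·
    · · · · · · · ·
T1:
  2·area = 116  (B↔C swapped to make it positive)
  edge (0, 0)→(12, 14): d=(12,14) right/bottom  bias=-1
  edge (12, 14)→(2, 12): d=(-10,-2) top-left  bias=+0
  edge (2, 12)→(0, 0): d=(-2,-12) top-left  bias=+0
    (0,1)@(1, 3): e=[22,88,6] → █
    (1,1)@(3, 3): e=[-6,92,30] → ·
    (0,2)@(1, 5): e=[46,68,2] → █
    (1,2)@(3, 5): e=[18,72,26] → █
    (2,2)@(5, 5): e=[-10,76,50] → ·
    (0,3)@(1, 7): e=[70,48,-2] → ·
    (1,3)@(3, 7): e=[42,52,22] → █
    (2,3)@(5, 7): e=[14,56,46] → █
    (3,3)@(7, 7): e=[-14,60,70] → ·
    (1,4)@(3, 9): e=[66,32,18] → █
    (3,4)@(7, 9): e=[10,40,66] → █
    (4,4)@(9, 9): e=[-18,44,90] → ·
    (3,6)@(7, 13): e=[58,0,58] → █  [on edge]
  covered (15 px):
    · · · · · · · ·
    █ · · · · · · ·
    █ █ · · · · · ·
    · █ █ · · · · ·
    · █ █ █ · · · ·
    · █ █ █ █ · · ·
    · · · █ █ █ · ·
    · · · · · · · ·
    · · · · · · · ·
    · · · · · · · ·
    · · · · · · · ·

Result: 18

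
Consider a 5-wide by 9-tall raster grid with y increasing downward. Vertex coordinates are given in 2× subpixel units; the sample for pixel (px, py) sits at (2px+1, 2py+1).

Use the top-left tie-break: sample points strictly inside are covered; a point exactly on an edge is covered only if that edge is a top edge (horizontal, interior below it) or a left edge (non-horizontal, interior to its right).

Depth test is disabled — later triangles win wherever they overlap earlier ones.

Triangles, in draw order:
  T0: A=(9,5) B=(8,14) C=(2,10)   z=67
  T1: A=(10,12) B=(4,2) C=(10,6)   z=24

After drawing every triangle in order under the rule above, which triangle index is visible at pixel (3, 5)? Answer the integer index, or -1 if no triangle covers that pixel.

T0:
  2·area = 58
  edge (9, 5)→(8, 14): d=(-1,9) right/bottom  bias=-1
  edge (8, 14)→(2, 10): d=(-6,-4) top-left  bias=+0
  edge (2, 10)→(9, 5): d=(7,-5) top-left  bias=+0
    (4,2)@(9, 5): e=[0,58,0] → .  [on edge]
    (3,3)@(7, 7): e=[16,38,4] → X
    (4,3)@(9, 7): e=[-2,46,14] → .
    (2,4)@(5, 9): e=[32,18,8] → X
    (4,4)@(9, 9): e=[-4,34,28] → .
    (2,5)@(5, 11): e=[30,6,22] → X
    (4,5)@(9, 11): e=[-6,22,42] → .
    (2,6)@(5, 13): e=[28,-6,36] → .
    (3,6)@(7, 13): e=[10,2,46] → X
    (4,6)@(9, 13): e=[-8,10,56] → .
    (3,7)@(7, 15): e=[8,-10,60] → .
  covered (6 px):
    . . . . .
    . . . . .
    . . . . .
    . . . X .
    . . X X .
    . . X X .
    . . . X .
    . . . . .
    . . . . .
T1:
  2·area = 36
  edge (10, 12)→(4, 2): d=(-6,-10) top-left  bias=+0
  edge (4, 2)→(10, 6): d=(6,4) right/bottom  bias=-1
  edge (10, 6)→(10, 12): d=(0,6) right/bottom  bias=-1
    (2,1)@(5, 3): e=[4,2,30] → X
    (3,1)@(7, 3): e=[24,-6,18] → .
    (2,2)@(5, 5): e=[-8,14,30] → .
    (3,2)@(7, 5): e=[12,6,18] → X
    (4,2)@(9, 5): e=[32,-2,6] → .
    (3,3)@(7, 7): e=[0,18,18] → X  [on edge]
    (4,3)@(9, 7): e=[20,10,6] → X
    (3,4)@(7, 9): e=[-12,30,18] → .
    (4,4)@(9, 9): e=[8,22,6] → X
    (4,5)@(9, 11): e=[-4,34,6] → .
  covered (5 px):
    . . . . .
    . . X . .
    . . . X .
    . . . X X
    . . . . X
    . . . . .
    . . . . .
    . . . . .
    . . . . .

Z-buffer (winner per pixel, '.' = empty):
  . . . . .
  . . 1 . .
  . . . 1 .
  . . . 1 1
  . . 0 0 1
  . . 0 0 .
  . . . 0 .
  . . . . .
  . . . . .

Answer: 0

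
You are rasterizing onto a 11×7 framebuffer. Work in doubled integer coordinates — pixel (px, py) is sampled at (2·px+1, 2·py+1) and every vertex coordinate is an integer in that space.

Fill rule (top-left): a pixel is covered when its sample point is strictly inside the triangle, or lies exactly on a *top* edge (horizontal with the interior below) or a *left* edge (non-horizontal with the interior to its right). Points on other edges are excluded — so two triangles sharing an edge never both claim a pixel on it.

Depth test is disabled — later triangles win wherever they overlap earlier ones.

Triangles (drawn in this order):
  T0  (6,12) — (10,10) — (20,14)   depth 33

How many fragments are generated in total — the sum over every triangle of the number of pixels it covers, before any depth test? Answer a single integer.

T0:
  2·area = 36
  edge (6, 12)→(10, 10): d=(4,-2) top-left  bias=+0
  edge (10, 10)→(20, 14): d=(10,4) right/bottom  bias=-1
  edge (20, 14)→(6, 12): d=(-14,-2) top-left  bias=+0
    (4,5)@(9, 11): e=[2,14,20] → #
    (5,5)@(11, 11): e=[6,6,24] → #
    (6,5)@(13, 11): e=[10,-2,28] → ·
    (4,6)@(9, 13): e=[10,34,-8] → ·
    (5,6)@(11, 13): e=[14,26,-4] → ·
    (6,6)@(13, 13): e=[18,18,0] → #  [on edge]
    (7,6)@(15, 13): e=[22,10,4] → #
    (8,6)@(17, 13): e=[26,2,8] → #
    (9,6)@(19, 13): e=[30,-6,12] → ·
  covered (5 px):
    · · · · · · · · · · ·
    · · · · · · · · · · ·
    · · · · · · · · · · ·
    · · · · · · · · · · ·
    · · · · · · · · · · ·
    · · · · # # · · · · ·
    · · · · · · # # # · ·

Result: 5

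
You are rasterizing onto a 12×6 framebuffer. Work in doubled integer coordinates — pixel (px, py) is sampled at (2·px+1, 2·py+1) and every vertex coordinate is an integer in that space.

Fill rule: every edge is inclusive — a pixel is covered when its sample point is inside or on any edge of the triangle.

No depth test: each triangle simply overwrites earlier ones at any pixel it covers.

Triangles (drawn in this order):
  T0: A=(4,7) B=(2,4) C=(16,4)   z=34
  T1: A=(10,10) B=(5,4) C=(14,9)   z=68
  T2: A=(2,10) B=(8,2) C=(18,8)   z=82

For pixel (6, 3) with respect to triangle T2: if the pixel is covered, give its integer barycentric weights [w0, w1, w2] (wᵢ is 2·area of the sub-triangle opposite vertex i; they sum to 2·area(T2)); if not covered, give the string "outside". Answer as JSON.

T0:
  2·area = 42
  edge (4, 7)→(2, 4): d=(-2,-3) inclusive
  edge (2, 4)→(16, 4): d=(14,0) inclusive
  edge (16, 4)→(4, 7): d=(-12,3) inclusive
    (1,2)@(3, 5): e=[1,14,27] → █
    (2,2)@(5, 5): e=[7,14,21] → █
    (3,2)@(7, 5): e=[13,14,15] → █
    (4,2)@(9, 5): e=[19,14,9] → █
    (5,2)@(11, 5): e=[25,14,3] → █
    (6,2)@(13, 5): e=[31,14,-3] → ·
    (1,3)@(3, 7): e=[-3,42,3] → ·
    (2,3)@(5, 7): e=[3,42,-3] → ·
    (3,3)@(7, 7): e=[9,42,-9] → ·
    (4,3)@(9, 7): e=[15,42,-15] → ·
    (5,3)@(11, 7): e=[21,42,-21] → ·
  covered (5 px):
    · · · · · · · · · · · ·
    · · · · · · · · · · · ·
    · █ █ █ █ █ · · · · · ·
    · · · · · · · · · · · ·
    · · · · · · · · · · · ·
    · · · · · · · · · · · ·
T1:
  2·area = 29
  edge (10, 10)→(5, 4): d=(-5,-6) inclusive
  edge (5, 4)→(14, 9): d=(9,5) inclusive
  edge (14, 9)→(10, 10): d=(-4,1) inclusive
    (4,3)@(9, 7): e=[9,7,13] → █
    (5,3)@(11, 7): e=[21,-3,11] → ·
    (4,4)@(9, 9): e=[-1,25,5] → ·
    (5,4)@(11, 9): e=[11,15,3] → █
    (6,4)@(13, 9): e=[23,5,1] → █
    (7,4)@(15, 9): e=[35,-5,-1] → ·
    (5,5)@(11, 11): e=[1,33,-5] → ·
    (6,5)@(13, 11): e=[13,23,-7] → ·
  covered (3 px):
    · · · · · · · · · · · ·
    · · · · · · · · · · · ·
    · · · · · · · · · · · ·
    · · · · █ · · · · · · ·
    · · · · · █ █ · · · · ·
    · · · · · · · · · · · ·
T2:
  2·area = 116
  edge (2, 10)→(8, 2): d=(6,-8) inclusive
  edge (8, 2)→(18, 8): d=(10,6) inclusive
  edge (18, 8)→(2, 10): d=(-16,2) inclusive
    (4,1)@(9, 3): e=[14,4,98] → █
    (5,1)@(11, 3): e=[30,-8,94] → ·
    (3,2)@(7, 5): e=[10,36,70] → █
    (5,2)@(11, 5): e=[42,12,62] → █
    (6,2)@(13, 5): e=[58,0,58] → █  [on edge]
    (7,2)@(15, 5): e=[74,-12,54] → ·
    (2,3)@(5, 7): e=[6,68,42] → █
    (7,3)@(15, 7): e=[86,8,22] → █
    (8,3)@(17, 7): e=[102,-4,18] → ·
    (1,4)@(3, 9): e=[2,100,14] → █
    (5,4)@(11, 9): e=[66,52,-2] → ·
    (6,4)@(13, 9): e=[82,40,-6] → ·
    (11,5)@(23, 11): e=[174,0,-58] → ·  [on edge]
  covered (15 px):
    · · · · · · · · · · · ·
    · · · · █ · · · · · · ·
    · · · █ █ █ █ · · · · ·
    · · █ █ █ █ █ █ · · · ·
    · █ █ █ █ · · · · · · ·
    · · · · · · · · · · · ·

Answer: [20,26,70]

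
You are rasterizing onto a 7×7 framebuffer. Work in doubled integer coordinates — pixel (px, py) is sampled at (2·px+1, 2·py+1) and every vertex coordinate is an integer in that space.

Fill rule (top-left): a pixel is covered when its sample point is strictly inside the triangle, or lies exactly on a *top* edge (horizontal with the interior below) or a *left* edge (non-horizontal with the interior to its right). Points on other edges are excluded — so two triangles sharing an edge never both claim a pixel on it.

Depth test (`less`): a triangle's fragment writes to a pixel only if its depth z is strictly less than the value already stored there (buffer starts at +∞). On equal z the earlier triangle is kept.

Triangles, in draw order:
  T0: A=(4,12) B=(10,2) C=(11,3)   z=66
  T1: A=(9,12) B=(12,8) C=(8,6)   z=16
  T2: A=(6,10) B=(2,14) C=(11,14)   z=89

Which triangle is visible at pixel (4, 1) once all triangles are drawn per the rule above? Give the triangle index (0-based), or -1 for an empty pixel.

T0:
  2·area = 16
  edge (4, 12)→(10, 2): d=(6,-10) top-left  bias=+0
  edge (10, 2)→(11, 3): d=(1,1) right/bottom  bias=-1
  edge (11, 3)→(4, 12): d=(-7,9) right/bottom  bias=-1
    (4,0)@(9, 1): e=[-16,0,32] → .  [on edge]
    (5,1)@(11, 3): e=[16,0,0] → .  [on edge]
    (4,2)@(9, 5): e=[8,4,4] → X
    (5,2)@(11, 5): e=[28,2,-14] → .
    (6,2)@(13, 5): e=[48,0,-32] → .  [on edge]
    (3,3)@(7, 7): e=[0,8,8] → X  [on edge]
    (4,3)@(9, 7): e=[20,6,-10] → .
    (3,4)@(7, 9): e=[12,10,-6] → .
  covered (2 px):
    . . . . . . .
    . . . . . . .
    . . . . X . .
    . . . X . . .
    . . . . . . .
    . . . . . . .
    . . . . . . .
T1:
  2·area = 22  (B↔C swapped to make it positive)
  edge (9, 12)→(8, 6): d=(-1,-6) top-left  bias=+0
  edge (8, 6)→(12, 8): d=(4,2) right/bottom  bias=-1
  edge (12, 8)→(9, 12): d=(-3,4) right/bottom  bias=-1
    (4,3)@(9, 7): e=[5,2,15] → X
    (5,3)@(11, 7): e=[17,-2,7] → .
    (4,4)@(9, 9): e=[3,10,9] → X
    (5,4)@(11, 9): e=[15,6,1] → X
    (6,4)@(13, 9): e=[27,2,-7] → .
    (4,5)@(9, 11): e=[1,18,3] → X
    (5,5)@(11, 11): e=[13,14,-5] → .
    (4,6)@(9, 13): e=[-1,26,-3] → .
  covered (4 px):
    . . . . . . .
    . . . . . . .
    . . . . . . .
    . . . . X . .
    . . . . X X .
    . . . . X . .
    . . . . . . .
T2:
  2·area = 36  (B↔C swapped to make it positive)
  edge (6, 10)→(11, 14): d=(5,4) right/bottom  bias=-1
  edge (11, 14)→(2, 14): d=(-9,0) right/bottom  bias=-1
  edge (2, 14)→(6, 10): d=(4,-4) top-left  bias=+0
    (6,1)@(13, 3): e=[-63,99,0] → .  [on edge]
    (5,2)@(11, 5): e=[-45,81,0] → .  [on edge]
    (4,3)@(9, 7): e=[-27,63,0] → .  [on edge]
    (3,4)@(7, 9): e=[-9,45,0] → .  [on edge]
    (2,5)@(5, 11): e=[9,27,0] → X  [on edge]
    (3,5)@(7, 11): e=[1,27,8] → X
    (4,5)@(9, 11): e=[-7,27,16] → .
    (1,6)@(3, 13): e=[27,9,0] → X  [on edge]
    (4,6)@(9, 13): e=[3,9,24] → X
    (5,6)@(11, 13): e=[-5,9,32] → .
  covered (6 px):
    . . . . . . .
    . . . . . . .
    . . . . . . .
    . . . . . . .
    . . . . . . .
    . . X X . . .
    . X X X X . .

Z-buffer (winner per pixel, '.' = empty):
  . . . . . . .
  . . . . . . .
  . . . . 0 . .
  . . . 0 1 . .
  . . . . 1 1 .
  . . 2 2 1 . .
  . 2 2 2 2 . .

Result: -1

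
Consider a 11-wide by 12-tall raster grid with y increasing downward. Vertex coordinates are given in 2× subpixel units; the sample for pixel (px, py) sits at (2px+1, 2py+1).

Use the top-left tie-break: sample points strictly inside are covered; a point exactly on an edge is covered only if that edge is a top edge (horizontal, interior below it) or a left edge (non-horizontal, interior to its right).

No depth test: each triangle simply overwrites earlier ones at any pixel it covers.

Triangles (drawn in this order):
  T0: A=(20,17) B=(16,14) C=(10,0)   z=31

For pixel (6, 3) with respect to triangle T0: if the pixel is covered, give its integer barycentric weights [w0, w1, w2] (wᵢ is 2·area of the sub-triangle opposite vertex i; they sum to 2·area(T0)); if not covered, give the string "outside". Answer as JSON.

T0:
  2·area = 38
  edge (20, 17)→(16, 14): d=(-4,-3) top-left  bias=+0
  edge (16, 14)→(10, 0): d=(-6,-14) top-left  bias=+0
  edge (10, 0)→(20, 17): d=(10,17) right/bottom  bias=-1
    (6,3)@(13, 7): e=[19,0,19] → X  [on edge]
    (7,3)@(15, 7): e=[25,28,-15] → .
    (6,4)@(13, 9): e=[11,-12,39] → .
    (7,4)@(15, 9): e=[17,16,5] → X
    (8,4)@(17, 9): e=[23,44,-29] → .
    (7,5)@(15, 11): e=[9,4,25] → X
    (8,5)@(17, 11): e=[15,32,-9] → .
    (7,6)@(15, 13): e=[1,-8,45] → .
    (8,6)@(17, 13): e=[7,20,11] → X
    (9,6)@(19, 13): e=[13,48,-23] → .
    (8,7)@(17, 15): e=[-1,8,31] → .
    (9,10)@(19, 21): e=[-19,0,57] → .  [on edge]
  covered (4 px):
    . . . . . . . . . . .
    . . . . . . . . . . .
    . . . . . . . . . . .
    . . . . . . X . . . .
    . . . . . . . X . . .
    . . . . . . . X . . .
    . . . . . . . . X . .
    . . . . . . . . . . .
    . . . . . . . . . . .
    . . . . . . . . . . .
    . . . . . . . . . . .
    . . . . . . . . . . .

Result: [0,19,19]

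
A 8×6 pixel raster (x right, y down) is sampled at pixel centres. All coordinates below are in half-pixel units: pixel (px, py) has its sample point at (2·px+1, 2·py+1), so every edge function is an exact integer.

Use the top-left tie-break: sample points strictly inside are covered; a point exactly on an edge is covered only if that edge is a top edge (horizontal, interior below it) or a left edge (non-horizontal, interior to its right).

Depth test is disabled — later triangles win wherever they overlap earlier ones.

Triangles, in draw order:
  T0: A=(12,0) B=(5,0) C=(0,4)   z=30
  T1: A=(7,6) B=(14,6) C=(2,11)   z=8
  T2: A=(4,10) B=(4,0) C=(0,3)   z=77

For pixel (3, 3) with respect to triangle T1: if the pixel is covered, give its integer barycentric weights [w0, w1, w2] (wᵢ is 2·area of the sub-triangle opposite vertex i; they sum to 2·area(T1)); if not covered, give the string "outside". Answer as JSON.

T0:
  2·area = 28  (B↔C swapped to make it positive)
  edge (12, 0)→(0, 4): d=(-12,4) right/bottom  bias=-1
  edge (0, 4)→(5, 0): d=(5,-4) top-left  bias=+0
  edge (5, 0)→(12, 0): d=(7,0) top-left  bias=+0
    (2,0)@(5, 1): e=[16,5,7] → #
    (3,0)@(7, 1): e=[8,13,7] → #
    (4,0)@(9, 1): e=[0,21,7] → ·  [on edge]
    (1,1)@(3, 3): e=[0,7,21] → ·  [on edge]
    (2,1)@(5, 3): e=[-8,15,21] → ·
    (3,1)@(7, 3): e=[-16,23,21] → ·
  covered (2 px):
    · · # # · · · ·
    · · · · · · · ·
    · · · · · · · ·
    · · · · · · · ·
    · · · · · · · ·
    · · · · · · · ·
T1:
  2·area = 35
  edge (7, 6)→(14, 6): d=(7,0) top-left  bias=+0
  edge (14, 6)→(2, 11): d=(-12,5) right/bottom  bias=-1
  edge (2, 11)→(7, 6): d=(5,-5) top-left  bias=+0
    (3,3)@(7, 7): e=[7,23,5] → #
    (4,3)@(9, 7): e=[7,13,15] → #
    (5,3)@(11, 7): e=[7,3,25] → #
    (6,3)@(13, 7): e=[7,-7,35] → ·
    (2,4)@(5, 9): e=[21,9,5] → #
    (3,4)@(7, 9): e=[21,-1,15] → ·
    (4,4)@(9, 9): e=[21,-11,25] → ·
    (5,4)@(11, 9): e=[21,-21,35] → ·
    (2,5)@(5, 11): e=[35,-15,15] → ·
  covered (4 px):
    · · · · · · · ·
    · · · · · · · ·
    · · · · · · · ·
    · · · # # # · ·
    · · # · · · · ·
    · · · · · · · ·
T2:
  2·area = 40  (B↔C swapped to make it positive)
  edge (4, 10)→(0, 3): d=(-4,-7) top-left  bias=+0
  edge (0, 3)→(4, 0): d=(4,-3) top-left  bias=+0
  edge (4, 0)→(4, 10): d=(0,10) right/bottom  bias=-1
    (1,0)@(3, 1): e=[29,1,10] → #
    (2,0)@(5, 1): e=[43,7,-10] → ·
    (0,1)@(1, 3): e=[7,3,30] → #
    (2,1)@(5, 3): e=[35,15,-10] → ·
    (0,2)@(1, 5): e=[-1,11,30] → ·
    (1,2)@(3, 5): e=[13,17,10] → #
    (2,2)@(5, 5): e=[27,23,-10] → ·
    (1,3)@(3, 7): e=[5,25,10] → #
    (2,3)@(5, 7): e=[19,31,-10] → ·
    (1,4)@(3, 9): e=[-3,33,10] → ·
  covered (5 px):
    · # · · · · · ·
    # # · · · · · ·
    · # · · · · · ·
    · # · · · · · ·
    · · · · · · · ·
    · · · · · · · ·

Final: [23,5,7]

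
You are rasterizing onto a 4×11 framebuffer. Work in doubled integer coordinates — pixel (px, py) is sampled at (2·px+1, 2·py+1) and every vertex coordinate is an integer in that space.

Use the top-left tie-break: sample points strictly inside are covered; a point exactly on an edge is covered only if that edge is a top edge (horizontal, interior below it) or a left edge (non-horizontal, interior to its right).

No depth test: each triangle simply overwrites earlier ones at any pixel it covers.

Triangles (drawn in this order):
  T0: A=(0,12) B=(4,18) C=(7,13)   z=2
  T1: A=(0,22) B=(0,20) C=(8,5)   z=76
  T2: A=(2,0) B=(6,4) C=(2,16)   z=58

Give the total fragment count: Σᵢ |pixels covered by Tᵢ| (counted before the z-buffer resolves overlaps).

T0:
  2·area = 38  (B↔C swapped to make it positive)
  edge (0, 12)→(7, 13): d=(7,1) right/bottom  bias=-1
  edge (7, 13)→(4, 18): d=(-3,5) right/bottom  bias=-1
  edge (4, 18)→(0, 12): d=(-4,-6) top-left  bias=+0
    (0,6)@(1, 13): e=[6,30,2] → #
    (1,6)@(3, 13): e=[4,20,14] → #
    (2,6)@(5, 13): e=[2,10,26] → #
    (3,6)@(7, 13): e=[0,0,38] → ·  [on edge]
    (0,7)@(1, 15): e=[20,24,-6] → ·
    (1,7)@(3, 15): e=[18,14,6] → #
    (3,7)@(7, 15): e=[14,-6,30] → ·
    (1,8)@(3, 17): e=[32,8,-2] → ·
    (2,8)@(5, 17): e=[30,-2,10] → ·
  covered (5 px):
    · · · ·
    · · · ·
    · · · ·
    · · · ·
    · · · ·
    · · · ·
    # # # ·
    · # # ·
    · · · ·
    · · · ·
    · · · ·
T1:
  2·area = 16
  edge (0, 22)→(0, 20): d=(0,-2) top-left  bias=+0
  edge (0, 20)→(8, 5): d=(8,-15) top-left  bias=+0
  edge (8, 5)→(0, 22): d=(-8,17) right/bottom  bias=-1
    (3,3)@(7, 7): e=[14,1,1] → #
    (3,4)@(7, 9): e=[14,17,-15] → ·
    (2,5)@(5, 11): e=[10,3,3] → #
    (3,5)@(7, 11): e=[14,33,-31] → ·
    (2,6)@(5, 13): e=[10,19,-13] → ·
    (1,7)@(3, 15): e=[6,5,5] → #
    (2,7)@(5, 15): e=[10,35,-29] → ·
    (1,8)@(3, 17): e=[6,21,-11] → ·
    (0,9)@(1, 19): e=[2,7,7] → #
    (1,9)@(3, 19): e=[6,37,-27] → ·
    (0,10)@(1, 21): e=[2,23,-9] → ·
  covered (4 px):
    · · · ·
    · · · ·
    · · · ·
    · · · #
    · · · ·
    · · # ·
    · · · ·
    · # · ·
    · · · ·
    # · · ·
    · · · ·
T2:
  2·area = 64
  edge (2, 0)→(6, 4): d=(4,4) right/bottom  bias=-1
  edge (6, 4)→(2, 16): d=(-4,12) right/bottom  bias=-1
  edge (2, 16)→(2, 0): d=(0,-16) top-left  bias=+0
    (1,0)@(3, 1): e=[0,48,16] → ·  [on edge]
    (3,0)@(7, 1): e=[-16,0,80] → ·  [on edge]
    (1,1)@(3, 3): e=[8,40,16] → #
    (2,1)@(5, 3): e=[0,16,48] → ·  [on edge]
    (1,2)@(3, 5): e=[16,32,16] → #
    (2,2)@(5, 5): e=[8,8,48] → #
    (3,2)@(7, 5): e=[0,-16,80] → ·  [on edge]
    (1,3)@(3, 7): e=[24,24,16] → #
    (2,3)@(5, 7): e=[16,0,48] → ·  [on edge]
    (1,4)@(3, 9): e=[32,16,16] → #
    (2,4)@(5, 9): e=[24,-8,48] → ·
    (1,5)@(3, 11): e=[40,8,16] → #
    (1,6)@(3, 13): e=[48,0,16] → ·  [on edge]
    (0,9)@(1, 19): e=[80,0,-16] → ·  [on edge]
  covered (6 px):
    · · · ·
    · # · ·
    · # # ·
    · # · ·
    · # · ·
    · # · ·
    · · · ·
    · · · ·
    · · · ·
    · · · ·
    · · · ·

Final: 15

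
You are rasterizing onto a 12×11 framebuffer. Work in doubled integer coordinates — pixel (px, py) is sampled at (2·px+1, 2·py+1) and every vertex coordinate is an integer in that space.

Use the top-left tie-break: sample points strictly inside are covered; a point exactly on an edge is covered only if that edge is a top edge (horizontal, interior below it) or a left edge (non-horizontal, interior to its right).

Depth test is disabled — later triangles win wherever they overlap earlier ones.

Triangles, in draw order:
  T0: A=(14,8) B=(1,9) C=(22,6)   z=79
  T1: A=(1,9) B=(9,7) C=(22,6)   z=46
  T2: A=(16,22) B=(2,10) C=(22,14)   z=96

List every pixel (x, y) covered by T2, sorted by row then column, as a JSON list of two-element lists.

T0:
  2·area = 18
  edge (14, 8)→(1, 9): d=(-13,1) right/bottom  bias=-1
  edge (1, 9)→(22, 6): d=(21,-3) top-left  bias=+0
  edge (22, 6)→(14, 8): d=(-8,2) right/bottom  bias=-1
    (7,3)@(15, 7): e=[12,0,6] → #  [on edge]
    (8,3)@(17, 7): e=[10,6,2] → #
    (9,3)@(19, 7): e=[8,12,-2] → ·
    (0,4)@(1, 9): e=[0,0,18] → ·  [on edge]
    (7,4)@(15, 9): e=[-14,42,-10] → ·
    (8,4)@(17, 9): e=[-16,48,-14] → ·
  covered (2 px):
    · · · · · · · · · · · ·
    · · · · · · · · · · · ·
    · · · · · · · · · · · ·
    · · · · · · · # # · · ·
    · · · · · · · · · · · ·
    · · · · · · · · · · · ·
    · · · · · · · · · · · ·
    · · · · · · · · · · · ·
    · · · · · · · · · · · ·
    · · · · · · · · · · · ·
    · · · · · · · · · · · ·
T1:
  2·area = 18
  edge (1, 9)→(9, 7): d=(8,-2) top-left  bias=+0
  edge (9, 7)→(22, 6): d=(13,-1) top-left  bias=+0
  edge (22, 6)→(1, 9): d=(-21,3) right/bottom  bias=-1
    (8,2)@(17, 5): e=[0,-18,36] → ·  [on edge]
    (4,3)@(9, 7): e=[0,0,18] → #  [on edge]
    (5,3)@(11, 7): e=[4,2,12] → #
    (6,3)@(13, 7): e=[8,4,6] → #
    (7,3)@(15, 7): e=[12,6,0] → ·  [on edge]
    (0,4)@(1, 9): e=[0,18,0] → ·  [on edge]
    (4,4)@(9, 9): e=[16,26,-24] → ·
    (5,4)@(11, 9): e=[20,28,-30] → ·
    (6,4)@(13, 9): e=[24,30,-36] → ·
  covered (3 px):
    · · · · · · · · · · · ·
    · · · · · · · · · · · ·
    · · · · · · · · · · · ·
    · · · · # # # · · · · ·
    · · · · · · · · · · · ·
    · · · · · · · · · · · ·
    · · · · · · · · · · · ·
    · · · · · · · · · · · ·
    · · · · · · · · · · · ·
    · · · · · · · · · · · ·
    · · · · · · · · · · · ·
T2:
  2·area = 184
  edge (16, 22)→(2, 10): d=(-14,-12) top-left  bias=+0
  edge (2, 10)→(22, 14): d=(20,4) right/bottom  bias=-1
  edge (22, 14)→(16, 22): d=(-6,8) right/bottom  bias=-1
    (2,5)@(5, 11): e=[22,8,154] → #
    (3,5)@(7, 11): e=[46,0,138] → ·  [on edge]
    (2,6)@(5, 13): e=[-6,48,142] → ·
    (3,6)@(7, 13): e=[18,40,126] → #
    (4,6)@(9, 13): e=[42,32,110] → #
    (5,6)@(11, 13): e=[66,24,94] → #
    (6,6)@(13, 13): e=[90,16,78] → #
    (7,6)@(15, 13): e=[114,8,62] → #
    (8,6)@(17, 13): e=[138,0,46] → ·  [on edge]
    (3,7)@(7, 15): e=[-10,80,114] → ·
    (4,7)@(9, 15): e=[14,72,98] → #
    (8,7)@(17, 15): e=[110,40,34] → #
  covered (22 px):
    · · · · · · · · · · · ·
    · · · · · · · · · · · ·
    · · · · · · · · · · · ·
    · · · · · · · · · · · ·
    · · · · · · · · · · · ·
    · · # · · · · · · · · ·
    · · · # # # # # · · · ·
    · · · · # # # # # # # ·
    · · · · · # # # # # · ·
    · · · · · · # # # · · ·
    · · · · · · · # · · · ·

Final: [[2,5],[3,6],[4,6],[5,6],[6,6],[7,6],[4,7],[5,7],[6,7],[7,7],[8,7],[9,7],[10,7],[5,8],[6,8],[7,8],[8,8],[9,8],[6,9],[7,9],[8,9],[7,10]]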